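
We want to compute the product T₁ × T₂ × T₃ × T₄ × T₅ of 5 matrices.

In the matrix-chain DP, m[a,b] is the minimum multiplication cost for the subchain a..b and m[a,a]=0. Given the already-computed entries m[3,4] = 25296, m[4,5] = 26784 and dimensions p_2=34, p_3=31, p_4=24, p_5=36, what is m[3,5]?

m[3,5] = min over k∈[3,4] of m[3,k]+m[k+1,5]+p_{2}·p_k·p_{5}.
k=3: 0 + 26784 + 34·31·36 = 64728; k=4: 25296 + 0 + 34·24·36 = 54672.
Minimum: 54672 at k=4.

54672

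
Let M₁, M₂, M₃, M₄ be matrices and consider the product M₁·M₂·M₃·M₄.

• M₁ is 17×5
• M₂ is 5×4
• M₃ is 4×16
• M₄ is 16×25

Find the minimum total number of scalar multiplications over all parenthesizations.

3640

Adjacent pairs: M₁M₂ = 17·5·4 = 340; M₂M₃ = 5·4·16 = 320; M₃M₄ = 4·16·25 = 1600.
Length 3: M₁..M₃: k=1: 0+320+17·5·16=1680; k=2: 340+0+17·4·16=1428 → min 1428 | M₂..M₄: k=2: 0+1600+5·4·25=2100; k=3: 320+0+5·16·25=2320 → min 2100.
Length 4: M₁..M₄: k=1: 0+2100+17·5·25=4225; k=2: 340+1600+17·4·25=3640; k=3: 1428+0+17·16·25=8228 → min 3640.
Optimal order: ((M₁·M₂)·(M₃·M₄)) with cost 3640.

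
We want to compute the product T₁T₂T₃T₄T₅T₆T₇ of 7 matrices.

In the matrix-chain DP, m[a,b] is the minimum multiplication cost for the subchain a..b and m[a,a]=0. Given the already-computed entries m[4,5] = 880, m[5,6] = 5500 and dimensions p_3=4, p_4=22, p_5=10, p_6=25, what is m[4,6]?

m[4,6] = min over k∈[4,5] of m[4,k]+m[k+1,6]+p_{3}·p_k·p_{6}.
k=4: 0 + 5500 + 4·22·25 = 7700; k=5: 880 + 0 + 4·10·25 = 1880.
Minimum: 1880 at k=5.

1880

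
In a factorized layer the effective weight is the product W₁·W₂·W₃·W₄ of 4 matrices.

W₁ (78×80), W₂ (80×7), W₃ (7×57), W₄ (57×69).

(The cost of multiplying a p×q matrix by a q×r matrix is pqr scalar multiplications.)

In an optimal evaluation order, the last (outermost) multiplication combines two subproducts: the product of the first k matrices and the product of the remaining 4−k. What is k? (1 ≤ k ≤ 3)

Adjacent pairs: W₁W₂ = 78·80·7 = 43680; W₂W₃ = 80·7·57 = 31920; W₃W₄ = 7·57·69 = 27531.
Length 3: W₁..W₃: k=1: 0+31920+78·80·57=387600; k=2: 43680+0+78·7·57=74802 → min 74802 | W₂..W₄: k=2: 0+27531+80·7·69=66171; k=3: 31920+0+80·57·69=346560 → min 66171.
Top-level splits: k=1: (W₁..W₁)·(W₂..W₄) → 0+66171+78·80·69 = 496731; k=2: (W₁..W₂)·(W₃..W₄) → 43680+27531+78·7·69 = 108885; k=3: (W₁..W₃)·(W₄..W₄) → 74802+0+78·57·69 = 381576.
Best split is after W₂, i.e. k = 2.

2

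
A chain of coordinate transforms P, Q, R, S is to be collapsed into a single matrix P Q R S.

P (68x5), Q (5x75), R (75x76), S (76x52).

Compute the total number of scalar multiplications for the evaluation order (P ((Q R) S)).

(Q R): 5×75 by 75×76 → 5×76, cost 5·75·76 = 28500
((Q R) S): 5×76 by 76×52 → 5×52, cost 5·76·52 = 19760; cumulative 48260
(P ((Q R) S)): 68×5 by 5×52 → 68×52, cost 68·5·52 = 17680; cumulative 65940
Total: 65940 scalar multiplications.

65940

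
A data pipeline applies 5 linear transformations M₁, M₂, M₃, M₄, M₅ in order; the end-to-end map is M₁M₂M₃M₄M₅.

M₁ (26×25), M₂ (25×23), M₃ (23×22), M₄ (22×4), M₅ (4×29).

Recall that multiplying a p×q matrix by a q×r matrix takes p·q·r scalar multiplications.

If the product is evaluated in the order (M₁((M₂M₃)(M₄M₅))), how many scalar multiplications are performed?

50002

(M₂M₃): 25×23 by 23×22 → 25×22, cost 25·23·22 = 12650
(M₄M₅): 22×4 by 4×29 → 22×29, cost 22·4·29 = 2552
((M₂M₃)(M₄M₅)): 25×22 by 22×29 → 25×29, cost 25·22·29 = 15950; cumulative 31152
(M₁((M₂M₃)(M₄M₅))): 26×25 by 25×29 → 26×29, cost 26·25·29 = 18850; cumulative 50002
Total: 50002 scalar multiplications.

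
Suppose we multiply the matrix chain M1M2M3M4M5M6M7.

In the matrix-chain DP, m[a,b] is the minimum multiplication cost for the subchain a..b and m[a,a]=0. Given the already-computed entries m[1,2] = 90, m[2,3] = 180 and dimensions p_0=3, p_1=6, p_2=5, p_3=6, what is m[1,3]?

m[1,3] = min over k∈[1,2] of m[1,k]+m[k+1,3]+p_{0}·p_k·p_{3}.
k=1: 0 + 180 + 3·6·6 = 288; k=2: 90 + 0 + 3·5·6 = 180.
Minimum: 180 at k=2.

180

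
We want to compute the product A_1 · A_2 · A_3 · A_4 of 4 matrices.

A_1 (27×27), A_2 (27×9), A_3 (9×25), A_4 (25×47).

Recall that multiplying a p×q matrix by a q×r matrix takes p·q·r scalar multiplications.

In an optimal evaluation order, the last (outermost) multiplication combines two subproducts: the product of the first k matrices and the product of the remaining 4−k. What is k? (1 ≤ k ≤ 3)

2

Adjacent pairs: A_1A_2 = 27·27·9 = 6561; A_2A_3 = 27·9·25 = 6075; A_3A_4 = 9·25·47 = 10575.
Length 3: A_1..A_3: k=1: 0+6075+27·27·25=24300; k=2: 6561+0+27·9·25=12636 → min 12636 | A_2..A_4: k=2: 0+10575+27·9·47=21996; k=3: 6075+0+27·25·47=37800 → min 21996.
Top-level splits: k=1: (A_1..A_1)·(A_2..A_4) → 0+21996+27·27·47 = 56259; k=2: (A_1..A_2)·(A_3..A_4) → 6561+10575+27·9·47 = 28557; k=3: (A_1..A_3)·(A_4..A_4) → 12636+0+27·25·47 = 44361.
Best split is after A_2, i.e. k = 2.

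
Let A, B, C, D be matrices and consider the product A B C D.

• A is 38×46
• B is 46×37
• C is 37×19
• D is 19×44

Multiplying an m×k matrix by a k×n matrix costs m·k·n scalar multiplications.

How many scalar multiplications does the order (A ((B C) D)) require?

147706

(B C): 46×37 by 37×19 → 46×19, cost 46·37·19 = 32338
((B C) D): 46×19 by 19×44 → 46×44, cost 46·19·44 = 38456; cumulative 70794
(A ((B C) D)): 38×46 by 46×44 → 38×44, cost 38·46·44 = 76912; cumulative 147706
Total: 147706 scalar multiplications.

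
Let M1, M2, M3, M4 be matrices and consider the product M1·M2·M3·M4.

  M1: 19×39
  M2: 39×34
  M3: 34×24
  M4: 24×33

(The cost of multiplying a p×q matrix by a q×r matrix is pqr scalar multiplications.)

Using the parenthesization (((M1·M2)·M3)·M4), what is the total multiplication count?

(M1·M2): 19×39 by 39×34 → 19×34, cost 19·39·34 = 25194
((M1·M2)·M3): 19×34 by 34×24 → 19×24, cost 19·34·24 = 15504; cumulative 40698
(((M1·M2)·M3)·M4): 19×24 by 24×33 → 19×33, cost 19·24·33 = 15048; cumulative 55746
Total: 55746 scalar multiplications.

55746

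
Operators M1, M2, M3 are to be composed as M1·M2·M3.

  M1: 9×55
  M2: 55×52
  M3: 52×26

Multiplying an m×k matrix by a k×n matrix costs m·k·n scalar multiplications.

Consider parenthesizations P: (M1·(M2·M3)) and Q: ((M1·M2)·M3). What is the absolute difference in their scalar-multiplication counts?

49322

Order P = (M1·(M2·M3)): (M2·M3): 55×52 by 52×26 → 55×26, cost 55·52·26 = 74360; (M1·(M2·M3)): 9×55 by 55×26 → 9×26, cost 9·55·26 = 12870; cumulative 87230. Total 87230.
Order Q = ((M1·M2)·M3): (M1·M2): 9×55 by 55×52 → 9×52, cost 9·55·52 = 25740; ((M1·M2)·M3): 9×52 by 52×26 → 9×26, cost 9·52·26 = 12168; cumulative 37908. Total 37908.
Difference: |87230 − 37908| = 49322.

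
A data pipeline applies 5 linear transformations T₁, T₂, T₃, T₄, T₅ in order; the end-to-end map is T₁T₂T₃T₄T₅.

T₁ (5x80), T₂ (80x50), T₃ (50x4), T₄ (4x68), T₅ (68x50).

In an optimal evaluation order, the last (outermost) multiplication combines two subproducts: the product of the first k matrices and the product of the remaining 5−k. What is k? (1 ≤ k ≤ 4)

Adjacent pairs: T₁T₂ = 5·80·50 = 20000; T₂T₃ = 80·50·4 = 16000; T₃T₄ = 50·4·68 = 13600; T₄T₅ = 4·68·50 = 13600.
Length 3: T₁..T₃: k=1: 0+16000+5·80·4=17600; k=2: 20000+0+5·50·4=21000 → min 17600 | T₂..T₄: k=2: 0+13600+80·50·68=285600; k=3: 16000+0+80·4·68=37760 → min 37760 | T₃..T₅: k=3: 0+13600+50·4·50=23600; k=4: 13600+0+50·68·50=183600 → min 23600.
Length 4: T₁..T₄: k=1: 0+37760+5·80·68=64960; k=2: 20000+13600+5·50·68=50600; k=3: 17600+0+5·4·68=18960 → min 18960 | T₂..T₅: k=2: 0+23600+80·50·50=223600; k=3: 16000+13600+80·4·50=45600; k=4: 37760+0+80·68·50=309760 → min 45600.
Top-level splits: k=1: (T₁..T₁)·(T₂..T₅) → 0+45600+5·80·50 = 65600; k=2: (T₁..T₂)·(T₃..T₅) → 20000+23600+5·50·50 = 56100; k=3: (T₁..T₃)·(T₄..T₅) → 17600+13600+5·4·50 = 32200; k=4: (T₁..T₄)·(T₅..T₅) → 18960+0+5·68·50 = 35960.
Best split is after T₃, i.e. k = 3.

3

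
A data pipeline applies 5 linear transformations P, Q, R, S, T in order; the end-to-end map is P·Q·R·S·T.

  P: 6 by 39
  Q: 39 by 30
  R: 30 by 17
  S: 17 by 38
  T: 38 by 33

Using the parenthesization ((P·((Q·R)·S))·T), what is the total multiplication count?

(Q·R): 39×30 by 30×17 → 39×17, cost 39·30·17 = 19890
((Q·R)·S): 39×17 by 17×38 → 39×38, cost 39·17·38 = 25194; cumulative 45084
(P·((Q·R)·S)): 6×39 by 39×38 → 6×38, cost 6·39·38 = 8892; cumulative 53976
((P·((Q·R)·S))·T): 6×38 by 38×33 → 6×33, cost 6·38·33 = 7524; cumulative 61500
Total: 61500 scalar multiplications.

61500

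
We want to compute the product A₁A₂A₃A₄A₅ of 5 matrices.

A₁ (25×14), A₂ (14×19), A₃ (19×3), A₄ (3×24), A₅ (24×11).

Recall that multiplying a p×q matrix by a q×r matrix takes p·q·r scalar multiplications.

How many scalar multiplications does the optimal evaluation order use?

Adjacent pairs: A₁A₂ = 25·14·19 = 6650; A₂A₃ = 14·19·3 = 798; A₃A₄ = 19·3·24 = 1368; A₄A₅ = 3·24·11 = 792.
Length 3: A₁..A₃: k=1: 0+798+25·14·3=1848; k=2: 6650+0+25·19·3=8075 → min 1848 | A₂..A₄: k=2: 0+1368+14·19·24=7752; k=3: 798+0+14·3·24=1806 → min 1806 | A₃..A₅: k=3: 0+792+19·3·11=1419; k=4: 1368+0+19·24·11=6384 → min 1419.
Length 4: A₁..A₄: k=1: 0+1806+25·14·24=10206; k=2: 6650+1368+25·19·24=19418; k=3: 1848+0+25·3·24=3648 → min 3648 | A₂..A₅: k=2: 0+1419+14·19·11=4345; k=3: 798+792+14·3·11=2052; k=4: 1806+0+14·24·11=5502 → min 2052.
Length 5: A₁..A₅: k=1: 0+2052+25·14·11=5902; k=2: 6650+1419+25·19·11=13294; k=3: 1848+792+25·3·11=3465; k=4: 3648+0+25·24·11=10248 → min 3465.
Optimal order: ((A₁(A₂A₃))(A₄A₅)) with cost 3465.

3465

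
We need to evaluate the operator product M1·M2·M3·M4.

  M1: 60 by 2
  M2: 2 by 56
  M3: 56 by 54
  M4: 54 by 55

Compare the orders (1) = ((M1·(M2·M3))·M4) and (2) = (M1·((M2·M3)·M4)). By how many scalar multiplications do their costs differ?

Order (1) = ((M1·(M2·M3))·M4): (M2·M3): 2×56 by 56×54 → 2×54, cost 2·56·54 = 6048; (M1·(M2·M3)): 60×2 by 2×54 → 60×54, cost 60·2·54 = 6480; cumulative 12528; ((M1·(M2·M3))·M4): 60×54 by 54×55 → 60×55, cost 60·54·55 = 178200; cumulative 190728. Total 190728.
Order (2) = (M1·((M2·M3)·M4)): (M2·M3): 2×56 by 56×54 → 2×54, cost 2·56·54 = 6048; ((M2·M3)·M4): 2×54 by 54×55 → 2×55, cost 2·54·55 = 5940; cumulative 11988; (M1·((M2·M3)·M4)): 60×2 by 2×55 → 60×55, cost 60·2·55 = 6600; cumulative 18588. Total 18588.
Difference: |190728 − 18588| = 172140.

172140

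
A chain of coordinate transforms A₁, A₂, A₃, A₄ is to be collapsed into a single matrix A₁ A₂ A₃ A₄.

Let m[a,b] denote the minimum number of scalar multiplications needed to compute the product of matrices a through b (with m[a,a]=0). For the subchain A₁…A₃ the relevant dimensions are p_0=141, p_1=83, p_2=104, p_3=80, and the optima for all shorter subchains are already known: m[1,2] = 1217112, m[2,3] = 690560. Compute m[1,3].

1626800

m[1,3] = min over k∈[1,2] of m[1,k]+m[k+1,3]+p_{0}·p_k·p_{3}.
k=1: 0 + 690560 + 141·83·80 = 1626800; k=2: 1217112 + 0 + 141·104·80 = 2390232.
Minimum: 1626800 at k=1.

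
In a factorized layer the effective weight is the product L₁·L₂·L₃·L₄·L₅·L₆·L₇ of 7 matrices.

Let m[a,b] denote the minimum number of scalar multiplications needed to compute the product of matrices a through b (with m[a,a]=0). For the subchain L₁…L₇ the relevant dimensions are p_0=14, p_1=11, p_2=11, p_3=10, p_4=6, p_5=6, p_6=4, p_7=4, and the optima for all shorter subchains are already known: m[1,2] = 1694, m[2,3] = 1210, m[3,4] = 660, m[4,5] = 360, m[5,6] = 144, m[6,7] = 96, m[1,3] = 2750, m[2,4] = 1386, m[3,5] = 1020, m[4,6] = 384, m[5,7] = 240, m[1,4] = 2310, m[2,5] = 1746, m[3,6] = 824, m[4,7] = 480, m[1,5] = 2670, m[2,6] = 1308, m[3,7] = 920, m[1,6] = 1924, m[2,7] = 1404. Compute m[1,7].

2020

m[1,7] = min over k∈[1,6] of m[1,k]+m[k+1,7]+p_{0}·p_k·p_{7}.
k=1: 0 + 1404 + 14·11·4 = 2020; k=2: 1694 + 920 + 14·11·4 = 3230; k=3: 2750 + 480 + 14·10·4 = 3790; k=4: 2310 + 240 + 14·6·4 = 2886; k=5: 2670 + 96 + 14·6·4 = 3102; k=6: 1924 + 0 + 14·4·4 = 2148.
Minimum: 2020 at k=1.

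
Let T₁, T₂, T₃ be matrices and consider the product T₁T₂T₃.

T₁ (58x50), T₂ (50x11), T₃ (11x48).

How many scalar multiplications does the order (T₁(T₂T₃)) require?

(T₂T₃): 50×11 by 11×48 → 50×48, cost 50·11·48 = 26400
(T₁(T₂T₃)): 58×50 by 50×48 → 58×48, cost 58·50·48 = 139200; cumulative 165600
Total: 165600 scalar multiplications.

165600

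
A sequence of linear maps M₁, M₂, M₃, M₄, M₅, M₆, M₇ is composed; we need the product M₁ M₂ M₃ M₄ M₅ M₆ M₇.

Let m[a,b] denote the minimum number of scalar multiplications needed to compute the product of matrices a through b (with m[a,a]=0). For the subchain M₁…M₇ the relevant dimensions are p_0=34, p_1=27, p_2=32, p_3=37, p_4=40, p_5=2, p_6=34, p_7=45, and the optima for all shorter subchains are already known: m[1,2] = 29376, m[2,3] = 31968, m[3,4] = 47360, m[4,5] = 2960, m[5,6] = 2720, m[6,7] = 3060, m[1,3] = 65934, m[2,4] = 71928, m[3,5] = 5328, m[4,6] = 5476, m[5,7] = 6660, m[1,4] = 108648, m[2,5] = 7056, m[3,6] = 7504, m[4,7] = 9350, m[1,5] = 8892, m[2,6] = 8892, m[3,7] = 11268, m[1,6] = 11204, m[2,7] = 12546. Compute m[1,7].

15012

m[1,7] = min over k∈[1,6] of m[1,k]+m[k+1,7]+p_{0}·p_k·p_{7}.
k=1: 0 + 12546 + 34·27·45 = 53856; k=2: 29376 + 11268 + 34·32·45 = 89604; k=3: 65934 + 9350 + 34·37·45 = 131894; k=4: 108648 + 6660 + 34·40·45 = 176508; k=5: 8892 + 3060 + 34·2·45 = 15012; k=6: 11204 + 0 + 34·34·45 = 63224.
Minimum: 15012 at k=5.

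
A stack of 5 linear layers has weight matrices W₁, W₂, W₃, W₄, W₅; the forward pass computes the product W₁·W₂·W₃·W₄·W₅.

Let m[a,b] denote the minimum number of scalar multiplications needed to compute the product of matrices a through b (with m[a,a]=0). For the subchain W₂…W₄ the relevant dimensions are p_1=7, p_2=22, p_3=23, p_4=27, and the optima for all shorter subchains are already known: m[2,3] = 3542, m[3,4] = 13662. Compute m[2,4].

m[2,4] = min over k∈[2,3] of m[2,k]+m[k+1,4]+p_{1}·p_k·p_{4}.
k=2: 0 + 13662 + 7·22·27 = 17820; k=3: 3542 + 0 + 7·23·27 = 7889.
Minimum: 7889 at k=3.

7889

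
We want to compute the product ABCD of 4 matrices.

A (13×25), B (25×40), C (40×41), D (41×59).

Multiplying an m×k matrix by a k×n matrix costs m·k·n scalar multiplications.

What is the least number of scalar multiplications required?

65767

Adjacent pairs: AB = 13·25·40 = 13000; BC = 25·40·41 = 41000; CD = 40·41·59 = 96760.
Length 3: A..C: k=1: 0+41000+13·25·41=54325; k=2: 13000+0+13·40·41=34320 → min 34320 | B..D: k=2: 0+96760+25·40·59=155760; k=3: 41000+0+25·41·59=101475 → min 101475.
Length 4: A..D: k=1: 0+101475+13·25·59=120650; k=2: 13000+96760+13·40·59=140440; k=3: 34320+0+13·41·59=65767 → min 65767.
Optimal order: (((AB)C)D) with cost 65767.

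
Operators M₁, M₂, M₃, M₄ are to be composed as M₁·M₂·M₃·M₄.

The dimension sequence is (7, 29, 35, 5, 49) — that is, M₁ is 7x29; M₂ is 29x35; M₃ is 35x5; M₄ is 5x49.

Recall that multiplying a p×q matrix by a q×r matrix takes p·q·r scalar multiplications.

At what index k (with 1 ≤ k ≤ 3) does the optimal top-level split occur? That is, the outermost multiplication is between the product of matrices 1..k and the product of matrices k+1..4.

Adjacent pairs: M₁M₂ = 7·29·35 = 7105; M₂M₃ = 29·35·5 = 5075; M₃M₄ = 35·5·49 = 8575.
Length 3: M₁..M₃: k=1: 0+5075+7·29·5=6090; k=2: 7105+0+7·35·5=8330 → min 6090 | M₂..M₄: k=2: 0+8575+29·35·49=58310; k=3: 5075+0+29·5·49=12180 → min 12180.
Top-level splits: k=1: (M₁..M₁)·(M₂..M₄) → 0+12180+7·29·49 = 22127; k=2: (M₁..M₂)·(M₃..M₄) → 7105+8575+7·35·49 = 27685; k=3: (M₁..M₃)·(M₄..M₄) → 6090+0+7·5·49 = 7805.
Best split is after M₃, i.e. k = 3.

3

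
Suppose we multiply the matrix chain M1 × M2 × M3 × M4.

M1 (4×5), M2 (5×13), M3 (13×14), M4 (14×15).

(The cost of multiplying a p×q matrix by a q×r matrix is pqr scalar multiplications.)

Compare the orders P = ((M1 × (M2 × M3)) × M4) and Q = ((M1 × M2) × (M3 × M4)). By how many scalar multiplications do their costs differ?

Order P = ((M1 × (M2 × M3)) × M4): (M2 × M3): 5×13 by 13×14 → 5×14, cost 5·13·14 = 910; (M1 × (M2 × M3)): 4×5 by 5×14 → 4×14, cost 4·5·14 = 280; cumulative 1190; ((M1 × (M2 × M3)) × M4): 4×14 by 14×15 → 4×15, cost 4·14·15 = 840; cumulative 2030. Total 2030.
Order Q = ((M1 × M2) × (M3 × M4)): (M1 × M2): 4×5 by 5×13 → 4×13, cost 4·5·13 = 260; (M3 × M4): 13×14 by 14×15 → 13×15, cost 13·14·15 = 2730; ((M1 × M2) × (M3 × M4)): 4×13 by 13×15 → 4×15, cost 4·13·15 = 780; cumulative 3770. Total 3770.
Difference: |2030 − 3770| = 1740.

1740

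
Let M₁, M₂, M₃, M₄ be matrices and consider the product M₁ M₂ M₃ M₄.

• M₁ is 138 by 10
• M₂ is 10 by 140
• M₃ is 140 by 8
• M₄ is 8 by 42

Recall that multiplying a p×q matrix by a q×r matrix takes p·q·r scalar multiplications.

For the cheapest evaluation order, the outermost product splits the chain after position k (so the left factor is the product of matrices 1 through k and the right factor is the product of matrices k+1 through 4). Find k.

3

Adjacent pairs: M₁M₂ = 138·10·140 = 193200; M₂M₃ = 10·140·8 = 11200; M₃M₄ = 140·8·42 = 47040.
Length 3: M₁..M₃: k=1: 0+11200+138·10·8=22240; k=2: 193200+0+138·140·8=347760 → min 22240 | M₂..M₄: k=2: 0+47040+10·140·42=105840; k=3: 11200+0+10·8·42=14560 → min 14560.
Top-level splits: k=1: (M₁..M₁)·(M₂..M₄) → 0+14560+138·10·42 = 72520; k=2: (M₁..M₂)·(M₃..M₄) → 193200+47040+138·140·42 = 1051680; k=3: (M₁..M₃)·(M₄..M₄) → 22240+0+138·8·42 = 68608.
Best split is after M₃, i.e. k = 3.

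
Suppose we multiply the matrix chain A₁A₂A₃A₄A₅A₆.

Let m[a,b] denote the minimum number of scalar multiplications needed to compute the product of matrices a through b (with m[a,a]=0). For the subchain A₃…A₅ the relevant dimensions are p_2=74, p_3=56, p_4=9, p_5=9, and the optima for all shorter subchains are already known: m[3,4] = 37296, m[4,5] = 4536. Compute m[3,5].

m[3,5] = min over k∈[3,4] of m[3,k]+m[k+1,5]+p_{2}·p_k·p_{5}.
k=3: 0 + 4536 + 74·56·9 = 41832; k=4: 37296 + 0 + 74·9·9 = 43290.
Minimum: 41832 at k=3.

41832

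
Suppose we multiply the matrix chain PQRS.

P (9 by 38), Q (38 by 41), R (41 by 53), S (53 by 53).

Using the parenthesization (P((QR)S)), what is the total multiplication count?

(QR): 38×41 by 41×53 → 38×53, cost 38·41·53 = 82574
((QR)S): 38×53 by 53×53 → 38×53, cost 38·53·53 = 106742; cumulative 189316
(P((QR)S)): 9×38 by 38×53 → 9×53, cost 9·38·53 = 18126; cumulative 207442
Total: 207442 scalar multiplications.

207442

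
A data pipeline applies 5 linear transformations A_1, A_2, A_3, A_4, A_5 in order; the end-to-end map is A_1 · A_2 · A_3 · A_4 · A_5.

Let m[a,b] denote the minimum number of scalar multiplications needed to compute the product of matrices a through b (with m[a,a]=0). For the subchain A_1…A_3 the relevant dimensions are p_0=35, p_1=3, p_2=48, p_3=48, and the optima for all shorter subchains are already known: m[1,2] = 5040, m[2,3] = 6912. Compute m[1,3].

11952

m[1,3] = min over k∈[1,2] of m[1,k]+m[k+1,3]+p_{0}·p_k·p_{3}.
k=1: 0 + 6912 + 35·3·48 = 11952; k=2: 5040 + 0 + 35·48·48 = 85680.
Minimum: 11952 at k=1.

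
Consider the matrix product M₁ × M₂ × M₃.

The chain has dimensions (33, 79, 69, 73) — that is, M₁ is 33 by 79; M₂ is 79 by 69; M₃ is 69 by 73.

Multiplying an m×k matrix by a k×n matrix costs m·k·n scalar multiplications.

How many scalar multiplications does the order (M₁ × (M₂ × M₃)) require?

(M₂ × M₃): 79×69 by 69×73 → 79×73, cost 79·69·73 = 397923
(M₁ × (M₂ × M₃)): 33×79 by 79×73 → 33×73, cost 33·79·73 = 190311; cumulative 588234
Total: 588234 scalar multiplications.

588234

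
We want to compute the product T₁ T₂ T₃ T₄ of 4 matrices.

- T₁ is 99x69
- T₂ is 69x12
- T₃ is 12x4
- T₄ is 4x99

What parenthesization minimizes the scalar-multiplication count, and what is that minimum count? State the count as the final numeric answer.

Adjacent pairs: T₁T₂ = 99·69·12 = 81972; T₂T₃ = 69·12·4 = 3312; T₃T₄ = 12·4·99 = 4752.
Length 3: T₁..T₃: k=1: 0+3312+99·69·4=30636; k=2: 81972+0+99·12·4=86724 → min 30636 | T₂..T₄: k=2: 0+4752+69·12·99=86724; k=3: 3312+0+69·4·99=30636 → min 30636.
Length 4: T₁..T₄: k=1: 0+30636+99·69·99=706905; k=2: 81972+4752+99·12·99=204336; k=3: 30636+0+99·4·99=69840 → min 69840.
Optimal parenthesization: ((T₁ (T₂ T₃)) T₄) with cost 69840.

69840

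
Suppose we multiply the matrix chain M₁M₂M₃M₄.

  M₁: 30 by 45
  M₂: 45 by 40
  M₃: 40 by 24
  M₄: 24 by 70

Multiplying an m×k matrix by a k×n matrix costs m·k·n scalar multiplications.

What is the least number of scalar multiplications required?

126000

Adjacent pairs: M₁M₂ = 30·45·40 = 54000; M₂M₃ = 45·40·24 = 43200; M₃M₄ = 40·24·70 = 67200.
Length 3: M₁..M₃: k=1: 0+43200+30·45·24=75600; k=2: 54000+0+30·40·24=82800 → min 75600 | M₂..M₄: k=2: 0+67200+45·40·70=193200; k=3: 43200+0+45·24·70=118800 → min 118800.
Length 4: M₁..M₄: k=1: 0+118800+30·45·70=213300; k=2: 54000+67200+30·40·70=205200; k=3: 75600+0+30·24·70=126000 → min 126000.
Optimal order: ((M₁(M₂M₃))M₄) with cost 126000.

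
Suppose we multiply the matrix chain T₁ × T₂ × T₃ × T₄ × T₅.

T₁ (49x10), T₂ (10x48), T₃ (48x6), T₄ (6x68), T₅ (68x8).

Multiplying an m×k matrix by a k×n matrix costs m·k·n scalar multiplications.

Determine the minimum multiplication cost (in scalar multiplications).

Adjacent pairs: T₁T₂ = 49·10·48 = 23520; T₂T₃ = 10·48·6 = 2880; T₃T₄ = 48·6·68 = 19584; T₄T₅ = 6·68·8 = 3264.
Length 3: T₁..T₃: k=1: 0+2880+49·10·6=5820; k=2: 23520+0+49·48·6=37632 → min 5820 | T₂..T₄: k=2: 0+19584+10·48·68=52224; k=3: 2880+0+10·6·68=6960 → min 6960 | T₃..T₅: k=3: 0+3264+48·6·8=5568; k=4: 19584+0+48·68·8=45696 → min 5568.
Length 4: T₁..T₄: k=1: 0+6960+49·10·68=40280; k=2: 23520+19584+49·48·68=203040; k=3: 5820+0+49·6·68=25812 → min 25812 | T₂..T₅: k=2: 0+5568+10·48·8=9408; k=3: 2880+3264+10·6·8=6624; k=4: 6960+0+10·68·8=12400 → min 6624.
Length 5: T₁..T₅: k=1: 0+6624+49·10·8=10544; k=2: 23520+5568+49·48·8=47904; k=3: 5820+3264+49·6·8=11436; k=4: 25812+0+49·68·8=52468 → min 10544.
Optimal order: (T₁ × ((T₂ × T₃) × (T₄ × T₅))) with cost 10544.

10544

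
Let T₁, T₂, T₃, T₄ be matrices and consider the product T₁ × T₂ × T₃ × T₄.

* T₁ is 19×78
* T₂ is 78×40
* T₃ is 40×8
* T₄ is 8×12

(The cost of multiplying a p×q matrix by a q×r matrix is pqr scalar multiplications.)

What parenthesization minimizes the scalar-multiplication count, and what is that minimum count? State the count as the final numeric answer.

38640

Adjacent pairs: T₁T₂ = 19·78·40 = 59280; T₂T₃ = 78·40·8 = 24960; T₃T₄ = 40·8·12 = 3840.
Length 3: T₁..T₃: k=1: 0+24960+19·78·8=36816; k=2: 59280+0+19·40·8=65360 → min 36816 | T₂..T₄: k=2: 0+3840+78·40·12=41280; k=3: 24960+0+78·8·12=32448 → min 32448.
Length 4: T₁..T₄: k=1: 0+32448+19·78·12=50232; k=2: 59280+3840+19·40·12=72240; k=3: 36816+0+19·8·12=38640 → min 38640.
Optimal parenthesization: ((T₁ × (T₂ × T₃)) × T₄) with cost 38640.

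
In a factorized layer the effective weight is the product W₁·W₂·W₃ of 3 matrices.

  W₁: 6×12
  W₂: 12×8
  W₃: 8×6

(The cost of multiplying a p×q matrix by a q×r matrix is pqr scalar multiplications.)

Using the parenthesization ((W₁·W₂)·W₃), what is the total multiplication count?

864

(W₁·W₂): 6×12 by 12×8 → 6×8, cost 6·12·8 = 576
((W₁·W₂)·W₃): 6×8 by 8×6 → 6×6, cost 6·8·6 = 288; cumulative 864
Total: 864 scalar multiplications.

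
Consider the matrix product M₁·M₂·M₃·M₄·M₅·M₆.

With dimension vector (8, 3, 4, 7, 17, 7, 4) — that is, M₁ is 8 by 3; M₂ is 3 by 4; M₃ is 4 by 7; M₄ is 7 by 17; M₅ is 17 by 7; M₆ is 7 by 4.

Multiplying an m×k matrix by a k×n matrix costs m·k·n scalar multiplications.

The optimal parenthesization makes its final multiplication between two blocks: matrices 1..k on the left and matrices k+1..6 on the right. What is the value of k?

Adjacent pairs: M₁M₂ = 8·3·4 = 96; M₂M₃ = 3·4·7 = 84; M₃M₄ = 4·7·17 = 476; M₄M₅ = 7·17·7 = 833; M₅M₆ = 17·7·4 = 476.
Length 3: M₁..M₃: k=1: 0+84+8·3·7=252; k=2: 96+0+8·4·7=320 → min 252 | M₂..M₄: k=2: 0+476+3·4·17=680; k=3: 84+0+3·7·17=441 → min 441 | M₃..M₅: k=3: 0+833+4·7·7=1029; k=4: 476+0+4·17·7=952 → min 952 | M₄..M₆: k=4: 0+476+7·17·4=952; k=5: 833+0+7·7·4=1029 → min 952.
Length 4: M₁..M₄: k=1: 0+441+8·3·17=849; k=2: 96+476+8·4·17=1116; k=3: 252+0+8·7·17=1204 → min 849 | M₂..M₅: k=2: 0+952+3·4·7=1036; k=3: 84+833+3·7·7=1064; k=4: 441+0+3·17·7=798 → min 798 | M₃..M₆: k=3: 0+952+4·7·4=1064; k=4: 476+476+4·17·4=1224; k=5: 952+0+4·7·4=1064 → min 1064.
Length 5: M₁..M₅: k=1: 0+798+8·3·7=966; k=2: 96+952+8·4·7=1272; k=3: 252+833+8·7·7=1477; k=4: 849+0+8·17·7=1801 → min 966 | M₂..M₆: k=2: 0+1064+3·4·4=1112; k=3: 84+952+3·7·4=1120; k=4: 441+476+3·17·4=1121; k=5: 798+0+3·7·4=882 → min 882.
Top-level splits: k=1: (M₁..M₁)·(M₂..M₆) → 0+882+8·3·4 = 978; k=2: (M₁..M₂)·(M₃..M₆) → 96+1064+8·4·4 = 1288; k=3: (M₁..M₃)·(M₄..M₆) → 252+952+8·7·4 = 1428; k=4: (M₁..M₄)·(M₅..M₆) → 849+476+8·17·4 = 1869; k=5: (M₁..M₅)·(M₆..M₆) → 966+0+8·7·4 = 1190.
Best split is after M₁, i.e. k = 1.

1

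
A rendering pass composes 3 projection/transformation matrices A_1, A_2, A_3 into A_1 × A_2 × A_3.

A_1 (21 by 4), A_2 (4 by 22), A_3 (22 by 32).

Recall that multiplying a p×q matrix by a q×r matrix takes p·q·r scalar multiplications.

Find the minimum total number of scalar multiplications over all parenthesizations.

Order (A_1 × (A_2 × A_3)): (A_2 × A_3): 4×22 by 22×32 → 4×32, cost 4·22·32 = 2816; (A_1 × (A_2 × A_3)): 21×4 by 4×32 → 21×32, cost 21·4·32 = 2688; cumulative 5504. Total 5504.
Order ((A_1 × A_2) × A_3): (A_1 × A_2): 21×4 by 4×22 → 21×22, cost 21·4·22 = 1848; ((A_1 × A_2) × A_3): 21×22 by 22×32 → 21×32, cost 21·22·32 = 14784; cumulative 16632. Total 16632.
Minimum: 5504.

5504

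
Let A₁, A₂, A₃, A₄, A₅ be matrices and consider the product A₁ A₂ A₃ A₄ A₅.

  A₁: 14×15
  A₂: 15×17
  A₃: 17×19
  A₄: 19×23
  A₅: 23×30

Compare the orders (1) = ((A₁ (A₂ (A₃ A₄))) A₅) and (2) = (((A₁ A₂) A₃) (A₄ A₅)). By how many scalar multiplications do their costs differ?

1398

Order (1) = ((A₁ (A₂ (A₃ A₄))) A₅): (A₃ A₄): 17×19 by 19×23 → 17×23, cost 17·19·23 = 7429; (A₂ (A₃ A₄)): 15×17 by 17×23 → 15×23, cost 15·17·23 = 5865; cumulative 13294; (A₁ (A₂ (A₃ A₄))): 14×15 by 15×23 → 14×23, cost 14·15·23 = 4830; cumulative 18124; ((A₁ (A₂ (A₃ A₄))) A₅): 14×23 by 23×30 → 14×30, cost 14·23·30 = 9660; cumulative 27784. Total 27784.
Order (2) = (((A₁ A₂) A₃) (A₄ A₅)): (A₁ A₂): 14×15 by 15×17 → 14×17, cost 14·15·17 = 3570; ((A₁ A₂) A₃): 14×17 by 17×19 → 14×19, cost 14·17·19 = 4522; cumulative 8092; (A₄ A₅): 19×23 by 23×30 → 19×30, cost 19·23·30 = 13110; (((A₁ A₂) A₃) (A₄ A₅)): 14×19 by 19×30 → 14×30, cost 14·19·30 = 7980; cumulative 29182. Total 29182.
Difference: |27784 − 29182| = 1398.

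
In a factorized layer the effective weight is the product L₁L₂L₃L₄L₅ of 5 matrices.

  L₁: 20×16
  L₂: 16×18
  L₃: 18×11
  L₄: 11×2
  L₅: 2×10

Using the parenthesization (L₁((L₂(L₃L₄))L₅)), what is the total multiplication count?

(L₃L₄): 18×11 by 11×2 → 18×2, cost 18·11·2 = 396
(L₂(L₃L₄)): 16×18 by 18×2 → 16×2, cost 16·18·2 = 576; cumulative 972
((L₂(L₃L₄))L₅): 16×2 by 2×10 → 16×10, cost 16·2·10 = 320; cumulative 1292
(L₁((L₂(L₃L₄))L₅)): 20×16 by 16×10 → 20×10, cost 20·16·10 = 3200; cumulative 4492
Total: 4492 scalar multiplications.

4492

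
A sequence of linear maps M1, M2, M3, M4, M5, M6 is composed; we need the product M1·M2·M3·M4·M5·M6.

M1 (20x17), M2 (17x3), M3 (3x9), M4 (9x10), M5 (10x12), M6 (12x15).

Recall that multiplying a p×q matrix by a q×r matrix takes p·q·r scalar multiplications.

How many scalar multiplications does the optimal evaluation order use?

3090

Adjacent pairs: M1M2 = 20·17·3 = 1020; M2M3 = 17·3·9 = 459; M3M4 = 3·9·10 = 270; M4M5 = 9·10·12 = 1080; M5M6 = 10·12·15 = 1800.
Length 3: M1..M3: k=1: 0+459+20·17·9=3519; k=2: 1020+0+20·3·9=1560 → min 1560 | M2..M4: k=2: 0+270+17·3·10=780; k=3: 459+0+17·9·10=1989 → min 780 | M3..M5: k=3: 0+1080+3·9·12=1404; k=4: 270+0+3·10·12=630 → min 630 | M4..M6: k=4: 0+1800+9·10·15=3150; k=5: 1080+0+9·12·15=2700 → min 2700.
Length 4: M1..M4: k=1: 0+780+20·17·10=4180; k=2: 1020+270+20·3·10=1890; k=3: 1560+0+20·9·10=3360 → min 1890 | M2..M5: k=2: 0+630+17·3·12=1242; k=3: 459+1080+17·9·12=3375; k=4: 780+0+17·10·12=2820 → min 1242 | M3..M6: k=3: 0+2700+3·9·15=3105; k=4: 270+1800+3·10·15=2520; k=5: 630+0+3·12·15=1170 → min 1170.
Length 5: M1..M5: k=1: 0+1242+20·17·12=5322; k=2: 1020+630+20·3·12=2370; k=3: 1560+1080+20·9·12=4800; k=4: 1890+0+20·10·12=4290 → min 2370 | M2..M6: k=2: 0+1170+17·3·15=1935; k=3: 459+2700+17·9·15=5454; k=4: 780+1800+17·10·15=5130; k=5: 1242+0+17·12·15=4302 → min 1935.
Length 6: M1..M6: k=1: 0+1935+20·17·15=7035; k=2: 1020+1170+20·3·15=3090; k=3: 1560+2700+20·9·15=6960; k=4: 1890+1800+20·10·15=6690; k=5: 2370+0+20·12·15=5970 → min 3090.
Optimal order: ((M1·M2)·(((M3·M4)·M5)·M6)) with cost 3090.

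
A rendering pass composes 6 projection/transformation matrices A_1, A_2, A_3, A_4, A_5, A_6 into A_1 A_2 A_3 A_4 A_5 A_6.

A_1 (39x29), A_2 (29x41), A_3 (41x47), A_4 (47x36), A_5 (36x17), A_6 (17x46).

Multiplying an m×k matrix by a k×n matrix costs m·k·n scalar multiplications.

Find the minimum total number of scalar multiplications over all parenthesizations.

Adjacent pairs: A_1A_2 = 39·29·41 = 46371; A_2A_3 = 29·41·47 = 55883; A_3A_4 = 41·47·36 = 69372; A_4A_5 = 47·36·17 = 28764; A_5A_6 = 36·17·46 = 28152.
Length 3: A_1..A_3: k=1: 0+55883+39·29·47=109040; k=2: 46371+0+39·41·47=121524 → min 109040 | A_2..A_4: k=2: 0+69372+29·41·36=112176; k=3: 55883+0+29·47·36=104951 → min 104951 | A_3..A_5: k=3: 0+28764+41·47·17=61523; k=4: 69372+0+41·36·17=94464 → min 61523 | A_4..A_6: k=4: 0+28152+47·36·46=105984; k=5: 28764+0+47·17·46=65518 → min 65518.
Length 4: A_1..A_4: k=1: 0+104951+39·29·36=145667; k=2: 46371+69372+39·41·36=173307; k=3: 109040+0+39·47·36=175028 → min 145667 | A_2..A_5: k=2: 0+61523+29·41·17=81736; k=3: 55883+28764+29·47·17=107818; k=4: 104951+0+29·36·17=122699 → min 81736 | A_3..A_6: k=3: 0+65518+41·47·46=154160; k=4: 69372+28152+41·36·46=165420; k=5: 61523+0+41·17·46=93585 → min 93585.
Length 5: A_1..A_5: k=1: 0+81736+39·29·17=100963; k=2: 46371+61523+39·41·17=135077; k=3: 109040+28764+39·47·17=168965; k=4: 145667+0+39·36·17=169535 → min 100963 | A_2..A_6: k=2: 0+93585+29·41·46=148279; k=3: 55883+65518+29·47·46=184099; k=4: 104951+28152+29·36·46=181127; k=5: 81736+0+29·17·46=104414 → min 104414.
Length 6: A_1..A_6: k=1: 0+104414+39·29·46=156440; k=2: 46371+93585+39·41·46=213510; k=3: 109040+65518+39·47·46=258876; k=4: 145667+28152+39·36·46=238403; k=5: 100963+0+39·17·46=131461 → min 131461.
Optimal order: ((A_1 (A_2 (A_3 (A_4 A_5)))) A_6) with cost 131461.

131461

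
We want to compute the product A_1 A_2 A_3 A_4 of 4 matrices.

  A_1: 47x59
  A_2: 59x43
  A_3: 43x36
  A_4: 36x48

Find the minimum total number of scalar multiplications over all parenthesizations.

272376

Adjacent pairs: A_1A_2 = 47·59·43 = 119239; A_2A_3 = 59·43·36 = 91332; A_3A_4 = 43·36·48 = 74304.
Length 3: A_1..A_3: k=1: 0+91332+47·59·36=191160; k=2: 119239+0+47·43·36=191995 → min 191160 | A_2..A_4: k=2: 0+74304+59·43·48=196080; k=3: 91332+0+59·36·48=193284 → min 193284.
Length 4: A_1..A_4: k=1: 0+193284+47·59·48=326388; k=2: 119239+74304+47·43·48=290551; k=3: 191160+0+47·36·48=272376 → min 272376.
Optimal order: ((A_1 (A_2 A_3)) A_4) with cost 272376.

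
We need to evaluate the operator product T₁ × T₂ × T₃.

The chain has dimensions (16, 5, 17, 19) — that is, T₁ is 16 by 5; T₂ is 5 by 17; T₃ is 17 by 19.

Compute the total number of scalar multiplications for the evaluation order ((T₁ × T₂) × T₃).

(T₁ × T₂): 16×5 by 5×17 → 16×17, cost 16·5·17 = 1360
((T₁ × T₂) × T₃): 16×17 by 17×19 → 16×19, cost 16·17·19 = 5168; cumulative 6528
Total: 6528 scalar multiplications.

6528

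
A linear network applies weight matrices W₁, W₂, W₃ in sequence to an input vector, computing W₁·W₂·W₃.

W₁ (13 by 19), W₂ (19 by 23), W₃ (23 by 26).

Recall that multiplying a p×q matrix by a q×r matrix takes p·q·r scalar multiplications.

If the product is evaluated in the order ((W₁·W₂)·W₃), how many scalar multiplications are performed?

13455

(W₁·W₂): 13×19 by 19×23 → 13×23, cost 13·19·23 = 5681
((W₁·W₂)·W₃): 13×23 by 23×26 → 13×26, cost 13·23·26 = 7774; cumulative 13455
Total: 13455 scalar multiplications.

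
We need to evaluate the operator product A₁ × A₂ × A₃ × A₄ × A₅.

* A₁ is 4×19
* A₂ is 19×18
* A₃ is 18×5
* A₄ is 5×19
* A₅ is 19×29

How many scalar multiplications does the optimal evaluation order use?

Adjacent pairs: A₁A₂ = 4·19·18 = 1368; A₂A₃ = 19·18·5 = 1710; A₃A₄ = 18·5·19 = 1710; A₄A₅ = 5·19·29 = 2755.
Length 3: A₁..A₃: k=1: 0+1710+4·19·5=2090; k=2: 1368+0+4·18·5=1728 → min 1728 | A₂..A₄: k=2: 0+1710+19·18·19=8208; k=3: 1710+0+19·5·19=3515 → min 3515 | A₃..A₅: k=3: 0+2755+18·5·29=5365; k=4: 1710+0+18·19·29=11628 → min 5365.
Length 4: A₁..A₄: k=1: 0+3515+4·19·19=4959; k=2: 1368+1710+4·18·19=4446; k=3: 1728+0+4·5·19=2108 → min 2108 | A₂..A₅: k=2: 0+5365+19·18·29=15283; k=3: 1710+2755+19·5·29=7220; k=4: 3515+0+19·19·29=13984 → min 7220.
Length 5: A₁..A₅: k=1: 0+7220+4·19·29=9424; k=2: 1368+5365+4·18·29=8821; k=3: 1728+2755+4·5·29=5063; k=4: 2108+0+4·19·29=4312 → min 4312.
Optimal order: ((((A₁ × A₂) × A₃) × A₄) × A₅) with cost 4312.

4312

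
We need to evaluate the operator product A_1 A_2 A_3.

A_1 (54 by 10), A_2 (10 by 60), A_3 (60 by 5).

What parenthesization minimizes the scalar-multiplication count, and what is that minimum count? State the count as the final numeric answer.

5700

(A_1 (A_2 A_3)): cost 5700.
((A_1 A_2) A_3): cost 48600.
Optimal: (A_1 (A_2 A_3)) with cost 5700.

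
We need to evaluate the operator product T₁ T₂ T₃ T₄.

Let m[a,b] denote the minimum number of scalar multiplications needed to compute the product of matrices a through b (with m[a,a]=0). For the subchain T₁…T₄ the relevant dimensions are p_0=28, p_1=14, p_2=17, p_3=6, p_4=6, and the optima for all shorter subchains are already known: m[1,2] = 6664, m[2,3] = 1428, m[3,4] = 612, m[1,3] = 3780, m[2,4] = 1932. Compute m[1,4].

m[1,4] = min over k∈[1,3] of m[1,k]+m[k+1,4]+p_{0}·p_k·p_{4}.
k=1: 0 + 1932 + 28·14·6 = 4284; k=2: 6664 + 612 + 28·17·6 = 10132; k=3: 3780 + 0 + 28·6·6 = 4788.
Minimum: 4284 at k=1.

4284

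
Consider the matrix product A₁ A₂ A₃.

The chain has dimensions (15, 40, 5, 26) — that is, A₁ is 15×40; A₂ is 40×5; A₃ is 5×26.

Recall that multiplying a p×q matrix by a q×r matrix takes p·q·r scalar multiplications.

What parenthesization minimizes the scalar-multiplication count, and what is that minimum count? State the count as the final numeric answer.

4950

(A₁ (A₂ A₃)): cost 20800.
((A₁ A₂) A₃): cost 4950.
Optimal: ((A₁ A₂) A₃) with cost 4950.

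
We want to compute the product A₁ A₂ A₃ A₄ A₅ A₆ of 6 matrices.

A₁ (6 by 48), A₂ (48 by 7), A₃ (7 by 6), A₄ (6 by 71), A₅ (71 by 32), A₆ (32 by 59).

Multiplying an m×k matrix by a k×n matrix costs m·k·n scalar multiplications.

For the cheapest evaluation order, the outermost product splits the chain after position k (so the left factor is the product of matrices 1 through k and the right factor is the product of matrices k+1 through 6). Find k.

5

Adjacent pairs: A₁A₂ = 6·48·7 = 2016; A₂A₃ = 48·7·6 = 2016; A₃A₄ = 7·6·71 = 2982; A₄A₅ = 6·71·32 = 13632; A₅A₆ = 71·32·59 = 134048.
Length 3: A₁..A₃: k=1: 0+2016+6·48·6=3744; k=2: 2016+0+6·7·6=2268 → min 2268 | A₂..A₄: k=2: 0+2982+48·7·71=26838; k=3: 2016+0+48·6·71=22464 → min 22464 | A₃..A₅: k=3: 0+13632+7·6·32=14976; k=4: 2982+0+7·71·32=18886 → min 14976 | A₄..A₆: k=4: 0+134048+6·71·59=159182; k=5: 13632+0+6·32·59=24960 → min 24960.
Length 4: A₁..A₄: k=1: 0+22464+6·48·71=42912; k=2: 2016+2982+6·7·71=7980; k=3: 2268+0+6·6·71=4824 → min 4824 | A₂..A₅: k=2: 0+14976+48·7·32=25728; k=3: 2016+13632+48·6·32=24864; k=4: 22464+0+48·71·32=131520 → min 24864 | A₃..A₆: k=3: 0+24960+7·6·59=27438; k=4: 2982+134048+7·71·59=166353; k=5: 14976+0+7·32·59=28192 → min 27438.
Length 5: A₁..A₅: k=1: 0+24864+6·48·32=34080; k=2: 2016+14976+6·7·32=18336; k=3: 2268+13632+6·6·32=17052; k=4: 4824+0+6·71·32=18456 → min 17052 | A₂..A₆: k=2: 0+27438+48·7·59=47262; k=3: 2016+24960+48·6·59=43968; k=4: 22464+134048+48·71·59=357584; k=5: 24864+0+48·32·59=115488 → min 43968.
Top-level splits: k=1: (A₁..A₁)·(A₂..A₆) → 0+43968+6·48·59 = 60960; k=2: (A₁..A₂)·(A₃..A₆) → 2016+27438+6·7·59 = 31932; k=3: (A₁..A₃)·(A₄..A₆) → 2268+24960+6·6·59 = 29352; k=4: (A₁..A₄)·(A₅..A₆) → 4824+134048+6·71·59 = 164006; k=5: (A₁..A₅)·(A₆..A₆) → 17052+0+6·32·59 = 28380.
Best split is after A₅, i.e. k = 5.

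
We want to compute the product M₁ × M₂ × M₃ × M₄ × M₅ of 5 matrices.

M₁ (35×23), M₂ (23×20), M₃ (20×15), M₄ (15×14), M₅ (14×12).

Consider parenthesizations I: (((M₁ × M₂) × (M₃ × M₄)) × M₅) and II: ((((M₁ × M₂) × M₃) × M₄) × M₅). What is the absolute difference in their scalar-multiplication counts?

Order I = (((M₁ × M₂) × (M₃ × M₄)) × M₅): (M₁ × M₂): 35×23 by 23×20 → 35×20, cost 35·23·20 = 16100; (M₃ × M₄): 20×15 by 15×14 → 20×14, cost 20·15·14 = 4200; ((M₁ × M₂) × (M₃ × M₄)): 35×20 by 20×14 → 35×14, cost 35·20·14 = 9800; cumulative 30100; (((M₁ × M₂) × (M₃ × M₄)) × M₅): 35×14 by 14×12 → 35×12, cost 35·14·12 = 5880; cumulative 35980. Total 35980.
Order II = ((((M₁ × M₂) × M₃) × M₄) × M₅): (M₁ × M₂): 35×23 by 23×20 → 35×20, cost 35·23·20 = 16100; ((M₁ × M₂) × M₃): 35×20 by 20×15 → 35×15, cost 35·20·15 = 10500; cumulative 26600; (((M₁ × M₂) × M₃) × M₄): 35×15 by 15×14 → 35×14, cost 35·15·14 = 7350; cumulative 33950; ((((M₁ × M₂) × M₃) × M₄) × M₅): 35×14 by 14×12 → 35×12, cost 35·14·12 = 5880; cumulative 39830. Total 39830.
Difference: |35980 − 39830| = 3850.

3850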